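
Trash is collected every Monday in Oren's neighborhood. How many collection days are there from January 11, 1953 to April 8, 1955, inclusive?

117

January 11, 1953 is a Sunday.
From January 11, 1953 to April 8, 1955 is 818 days inclusive.
818 = 7 × 116 + 6, so there are 116 full weeks plus 6 extra days.
Each full week contributes one Monday: 116 so far.
The 6 extra days are Sunday, Monday, Tuesday, Wednesday, Thursday, Friday — 1 of them qualifies.
Total: 116 + 1 = 117.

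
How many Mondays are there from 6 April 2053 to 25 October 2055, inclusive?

134

6 April 2053 is a Sunday.
That's 933 days from start to end, counting both.
933 = 7 × 133 + 2, so there are 133 full weeks plus 2 extra days.
Each full week contributes one Monday: 133 so far.
The 2 extra days are Sun, Mon — 1 of them qualifies.
Total: 133 + 1 = 134.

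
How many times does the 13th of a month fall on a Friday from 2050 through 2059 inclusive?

16

Friday-the-13ths by year:
2050: May
2051: Jan, Oct
2052: Sep, Dec
2053: Jun
2054: Feb, Mar, Nov
2055: Aug
2056: Oct
2057: Apr, Jul
2058: Sep, Dec
2059: Jun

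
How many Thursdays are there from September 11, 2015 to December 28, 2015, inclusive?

15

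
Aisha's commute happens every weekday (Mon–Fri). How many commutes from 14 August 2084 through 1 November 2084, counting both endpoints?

14 August 2084 is a Monday.
That's 80 days from start to end, counting both.
80 = 7 × 11 + 3, so there are 11 full weeks plus 3 extra days.
Each full week contributes 5 weekdays (Mon–Fri): 11 × 5 = 55.
The 3 extra days are Mon, Tue, Wed — 3 of them qualify.
Total: 55 + 3 = 58.

58 weekdays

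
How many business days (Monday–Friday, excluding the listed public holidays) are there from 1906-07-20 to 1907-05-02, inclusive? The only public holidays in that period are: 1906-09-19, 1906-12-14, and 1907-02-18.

202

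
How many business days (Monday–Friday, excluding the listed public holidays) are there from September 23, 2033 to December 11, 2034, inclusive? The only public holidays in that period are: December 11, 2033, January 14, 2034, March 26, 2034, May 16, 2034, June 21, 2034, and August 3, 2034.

314

September 23, 2033 is a Friday.
The range spans 445 days (inclusive of both endpoints).
445 = 7 × 63 + 4, so there are 63 full weeks plus 4 extra days.
Each full week contributes 5 weekdays (Mon–Fri): 63 × 5 = 315.
The 4 extra days are Fri, Sat, Sun, Mon — 2 of them qualify.
Total: 315 + 2 = 317.
Holidays: December 11, 2033 (Sun); January 14, 2034 (Sat); March 26, 2034 (Sun); May 16, 2034 (Tue); June 21, 2034 (Wed); August 3, 2034 (Thu).
3 of the 6 holidays fall on weekdays; the rest are weekends and were already excluded.
Business days: 317 − 3 = 314.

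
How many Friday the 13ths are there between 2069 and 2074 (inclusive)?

Friday-the-13ths by year:
2069: Sep, Dec
2070: Jun
2071: Feb, Mar, Nov
2072: May
2073: Jan, Oct
2074: Apr, Jul

11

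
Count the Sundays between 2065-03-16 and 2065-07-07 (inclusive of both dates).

16 Sundays

2065-03-16 is a Monday.
The range spans 114 days (inclusive of both endpoints).
114 = 7 × 16 + 2, so there are 16 full weeks plus 2 extra days.
Each full week contributes one Sunday: 16 so far.
The 2 extra days are Mon, Tue — none qualify.
Total: 16 + 0 = 16.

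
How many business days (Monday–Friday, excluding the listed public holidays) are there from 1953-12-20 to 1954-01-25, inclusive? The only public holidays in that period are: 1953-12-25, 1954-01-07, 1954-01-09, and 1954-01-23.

1953-12-20 is a Sunday.
That's 37 days from start to end, counting both.
37 = 7 × 5 + 2, so there are 5 full weeks plus 2 extra days.
Each full week contributes 5 weekdays (Mon–Fri): 5 × 5 = 25.
The 2 extra days are Sunday, Monday — 1 of them qualifies.
Total: 25 + 1 = 26.
Holidays: 1953-12-25 (Fri); 1954-01-07 (Thu); 1954-01-09 (Sat); 1954-01-23 (Sat).
2 of the 4 holidays fall on weekdays; the rest are weekends and were already excluded.
Business days: 26 − 2 = 24.

24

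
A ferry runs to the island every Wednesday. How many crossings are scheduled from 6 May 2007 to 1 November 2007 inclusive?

26

6 May 2007 is a Sunday.
That's 180 days from start to end, counting both.
180 = 7 × 25 + 5, so there are 25 full weeks plus 5 extra days.
Each full week contributes one Wednesday: 25 so far.
The 5 extra days are Sunday, Monday, Tuesday, Wednesday, Thursday — 1 of them qualifies.
Total: 25 + 1 = 26.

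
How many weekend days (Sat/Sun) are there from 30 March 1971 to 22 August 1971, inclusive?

42

30 March 1971 is a Tuesday.
From 30 March 1971 to 22 August 1971 is 146 days inclusive.
146 = 7 × 20 + 6, so there are 20 full weeks plus 6 extra days.
Each full week contributes 2 weekend days (Sat, Sun): 20 × 2 = 40.
The 6 extra days are Tue, Wed, Thu, Fri, Sat, Sun — 2 of them qualify.
Total: 40 + 2 = 42.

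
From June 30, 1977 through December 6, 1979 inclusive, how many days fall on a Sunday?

June 30, 1977 is a Thursday.
That's 890 days from start to end, counting both.
890 = 7 × 127 + 1, so there are 127 full weeks plus 1 extra day.
Each full week contributes one Sunday: 127 so far.
The 1 extra day is Thursday — none qualify.
Total: 127 + 0 = 127.

127 Sundays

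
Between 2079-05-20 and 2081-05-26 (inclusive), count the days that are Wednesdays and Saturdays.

2079-05-20 is a Saturday.
The range spans 738 days (inclusive of both endpoints).
738 = 7 × 105 + 3, so there are 105 full weeks plus 3 extra days.
Each full week contributes 2 days from the set (Wed, Sat): 105 × 2 = 210.
The 3 extra days are Sat, Sun, Mon — 1 of them qualifies.
Total: 210 + 1 = 211.

211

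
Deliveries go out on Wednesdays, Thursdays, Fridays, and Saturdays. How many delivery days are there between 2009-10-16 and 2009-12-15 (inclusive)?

34

2009-10-16 is a Friday.
From 2009-10-16 to 2009-12-15 is 61 days inclusive.
61 = 7 × 8 + 5, so there are 8 full weeks plus 5 extra days.
Each full week contributes 4 days from the set (Wed, Thu, Fri, Sat): 8 × 4 = 32.
The 5 extra days are Friday, Saturday, Sunday, Monday, Tuesday — 2 of them qualify.
Total: 32 + 2 = 34.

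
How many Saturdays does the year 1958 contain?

52

January 1, 1958 is a Wednesday.
From January 1, 1958 to December 31, 1958 is 365 days inclusive.
365 = 7 × 52 + 1, so there are 52 full weeks plus 1 extra day.
Each full week contributes one Saturday: 52 so far.
The 1 extra day is Wednesday — none qualify.
Total: 52 + 0 = 52.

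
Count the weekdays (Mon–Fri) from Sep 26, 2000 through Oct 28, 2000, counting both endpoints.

24

Sep 26, 2000 is a Tuesday.
From Sep 26, 2000 to Oct 28, 2000 is 33 days inclusive.
33 = 7 × 4 + 5, so there are 4 full weeks plus 5 extra days.
Each full week contributes 5 weekdays (Mon–Fri): 4 × 5 = 20.
The 5 extra days are Tuesday, Wednesday, Thursday, Friday, Saturday — 4 of them qualify.
Total: 20 + 4 = 24.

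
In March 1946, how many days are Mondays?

March 1, 1946 is a Friday.
The range spans 31 days (inclusive of both endpoints).
31 = 7 × 4 + 3, so there are 4 full weeks plus 3 extra days.
Each full week contributes one Monday: 4 so far.
The 3 extra days are Friday, Saturday, Sunday — none qualify.
Total: 4 + 0 = 4.

4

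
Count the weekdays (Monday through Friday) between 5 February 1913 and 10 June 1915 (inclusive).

5 February 1913 is a Wednesday.
That's 856 days from start to end, counting both.
856 = 7 × 122 + 2, so there are 122 full weeks plus 2 extra days.
Each full week contributes 5 weekdays (Mon–Fri): 122 × 5 = 610.
The 2 extra days are Wednesday, Thursday — 2 of them qualify.
Total: 610 + 2 = 612.

612 weekdays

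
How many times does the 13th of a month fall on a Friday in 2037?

The 13th falls on a Friday when the month's 13th has weekday Fri.
Jan 13 is Tue; Feb 13 is Fri ✓; Mar 13 is Fri ✓; Apr 13 is Mon; May 13 is Wed; Jun 13 is Sat; Jul 13 is Mon; Aug 13 is Thu; Sep 13 is Sun; Oct 13 is Tue; Nov 13 is Fri ✓; Dec 13 is Sun.
Friday the 13ths: Feb, Mar, Nov.

3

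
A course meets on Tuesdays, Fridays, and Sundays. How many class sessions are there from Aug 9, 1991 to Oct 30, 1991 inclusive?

36

Aug 9, 1991 is a Friday.
The range spans 83 days (inclusive of both endpoints).
83 = 7 × 11 + 6, so there are 11 full weeks plus 6 extra days.
Each full week contributes 3 days from the set (Tue, Fri, Sun): 11 × 3 = 33.
The 6 extra days are Fri, Sat, Sun, Mon, Tue, Wed — 3 of them qualify.
Total: 33 + 3 = 36.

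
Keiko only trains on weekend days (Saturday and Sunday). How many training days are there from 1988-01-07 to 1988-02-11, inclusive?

10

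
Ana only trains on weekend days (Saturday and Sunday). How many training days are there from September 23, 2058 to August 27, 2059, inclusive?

September 23, 2058 is a Monday.
That's 339 days from start to end, counting both.
339 = 7 × 48 + 3, so there are 48 full weeks plus 3 extra days.
Each full week contributes 2 weekend days (Sat, Sun): 48 × 2 = 96.
The 3 extra days are Monday, Tuesday, Wednesday — none qualify.
Total: 96 + 0 = 96.

96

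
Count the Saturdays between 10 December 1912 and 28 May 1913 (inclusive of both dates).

10 December 1912 is a Tuesday.
From 10 December 1912 to 28 May 1913 is 170 days inclusive.
170 = 7 × 24 + 2, so there are 24 full weeks plus 2 extra days.
Each full week contributes one Saturday: 24 so far.
The 2 extra days are Tue, Wed — none qualify.
Total: 24 + 0 = 24.

24 Saturdays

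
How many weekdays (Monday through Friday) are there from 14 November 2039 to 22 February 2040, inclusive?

73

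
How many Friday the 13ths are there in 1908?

2

The 13th falls on a Friday when the month's 13th has weekday Fri.
Jan 13 is Mon; Feb 13 is Thu; Mar 13 is Fri ✓; Apr 13 is Mon; May 13 is Wed; Jun 13 is Sat; Jul 13 is Mon; Aug 13 is Thu; Sep 13 is Sun; Oct 13 is Tue; Nov 13 is Fri ✓; Dec 13 is Sun.
Friday the 13ths: Mar, Nov.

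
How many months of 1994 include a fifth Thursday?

A month has five Thursdays exactly when Thursday falls within its first (length − 28) days.
Jan: 31 days, starts Sat → 5 of Sat, Sun, Mon
Feb: 28 days, starts Tue → 5 of (none)
Mar: 31 days, starts Tue → 5 of Tue, Wed, Thu ✓
Apr: 30 days, starts Fri → 5 of Fri, Sat
May: 31 days, starts Sun → 5 of Sun, Mon, Tue
Jun: 30 days, starts Wed → 5 of Wed, Thu ✓
Jul: 31 days, starts Fri → 5 of Fri, Sat, Sun
Aug: 31 days, starts Mon → 5 of Mon, Tue, Wed
Sep: 30 days, starts Thu → 5 of Thu, Fri ✓
Oct: 31 days, starts Sat → 5 of Sat, Sun, Mon
Nov: 30 days, starts Tue → 5 of Tue, Wed
Dec: 31 days, starts Thu → 5 of Thu, Fri, Sat ✓
Months with five Thursdays: Mar, Jun, Sep, Dec.

4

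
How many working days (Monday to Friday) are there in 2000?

260 weekdays

1 January 2000 is a Saturday.
The range spans 366 days (inclusive of both endpoints).
366 = 7 × 52 + 2, so there are 52 full weeks plus 2 extra days.
Each full week contributes 5 weekdays (Mon–Fri): 52 × 5 = 260.
The 2 extra days are Saturday, Sunday — none qualify.
Total: 260 + 0 = 260.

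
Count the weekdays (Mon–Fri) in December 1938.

1938-12-01 is a Thursday.
That's 31 days from start to end, counting both.
31 = 7 × 4 + 3, so there are 4 full weeks plus 3 extra days.
Each full week contributes 5 weekdays (Mon–Fri): 4 × 5 = 20.
The 3 extra days are Thursday, Friday, Saturday — 2 of them qualify.
Total: 20 + 2 = 22.

22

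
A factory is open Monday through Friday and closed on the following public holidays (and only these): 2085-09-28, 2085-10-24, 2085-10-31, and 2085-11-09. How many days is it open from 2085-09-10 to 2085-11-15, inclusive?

2085-09-10 is a Monday.
That's 67 days from start to end, counting both.
67 = 7 × 9 + 4, so there are 9 full weeks plus 4 extra days.
Each full week contributes 5 weekdays (Mon–Fri): 9 × 5 = 45.
The 4 extra days are Mon, Tue, Wed, Thu — 4 of them qualify.
Total: 45 + 4 = 49.
Holidays: 2085-09-28 (Fri); 2085-10-24 (Wed); 2085-10-31 (Wed); 2085-11-09 (Fri).
All 4 holidays fall on weekdays, so subtract 4.
Business days: 49 − 4 = 45.

45 business days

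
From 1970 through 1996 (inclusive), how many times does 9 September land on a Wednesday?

4

Day of week of September 9 in each year:
1970: Wed ✓, 1971: Thu, 1972: Sat, 1973: Sun, 1974: Mon, 1975: Tue, 1976: Thu, 1977: Fri, 1978: Sat, 1979: Sun, 1980: Tue, 1981: Wed ✓, 1982: Thu, 1983: Fri, 1984: Sun, 1985: Mon, 1986: Tue, 1987: Wed ✓, 1988: Fri, 1989: Sat, 1990: Sun, 1991: Mon, 1992: Wed ✓, 1993: Thu, 1994: Fri, 1995: Sat, 1996: Mon
Wednesdays: 1970, 1981, 1987, 1992.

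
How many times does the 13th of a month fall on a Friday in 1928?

The 13th falls on a Friday when the month's 13th has weekday Fri.
Jan 13 is Fri ✓; Feb 13 is Mon; Mar 13 is Tue; Apr 13 is Fri ✓; May 13 is Sun; Jun 13 is Wed; Jul 13 is Fri ✓; Aug 13 is Mon; Sep 13 is Thu; Oct 13 is Sat; Nov 13 is Tue; Dec 13 is Thu.
Friday the 13ths: Jan, Apr, Jul.

3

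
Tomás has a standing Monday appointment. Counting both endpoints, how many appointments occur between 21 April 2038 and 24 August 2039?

21 April 2038 is a Wednesday.
That's 491 days from start to end, counting both.
491 = 7 × 70 + 1, so there are 70 full weeks plus 1 extra day.
Each full week contributes one Monday: 70 so far.
The 1 extra day is Wednesday — none qualify.
Total: 70 + 0 = 70.

70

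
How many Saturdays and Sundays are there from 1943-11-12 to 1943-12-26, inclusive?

1943-11-12 is a Friday.
The range spans 45 days (inclusive of both endpoints).
45 = 7 × 6 + 3, so there are 6 full weeks plus 3 extra days.
Each full week contributes 2 weekend days (Sat, Sun): 6 × 2 = 12.
The 3 extra days are Fri, Sat, Sun — 2 of them qualify.
Total: 12 + 2 = 14.

14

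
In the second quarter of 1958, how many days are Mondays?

13

1 April 1958 is a Tuesday.
That's 91 days from start to end, counting both.
91 = 7 × 13, so the span is exactly 13 full weeks.
Each full week contributes one Monday: 13 so far.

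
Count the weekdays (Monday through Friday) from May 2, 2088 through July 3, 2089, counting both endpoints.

305

May 2, 2088 is a Sunday.
The range spans 428 days (inclusive of both endpoints).
428 = 7 × 61 + 1, so there are 61 full weeks plus 1 extra day.
Each full week contributes 5 weekdays (Mon–Fri): 61 × 5 = 305.
The 1 extra day is Sun — none qualify.
Total: 305 + 0 = 305.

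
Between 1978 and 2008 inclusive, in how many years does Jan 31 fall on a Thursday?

5

Day of week of January 31 in each year:
1978: Tue, 1979: Wed, 1980: Thu ✓, 1981: Sat, 1982: Sun, 1983: Mon, 1984: Tue, 1985: Thu ✓, 1986: Fri, 1987: Sat, 1988: Sun, 1989: Tue, 1990: Wed, 1991: Thu ✓, 1992: Fri, 1993: Sun, 1994: Mon, 1995: Tue, 1996: Wed, 1997: Fri, 1998: Sat, 1999: Sun, 2000: Mon, 2001: Wed, 2002: Thu ✓, 2003: Fri, 2004: Sat, 2005: Mon, 2006: Tue, 2007: Wed, 2008: Thu ✓
Thursdays: 1980, 1985, 1991, 2002, 2008.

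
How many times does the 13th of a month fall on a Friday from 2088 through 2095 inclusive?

13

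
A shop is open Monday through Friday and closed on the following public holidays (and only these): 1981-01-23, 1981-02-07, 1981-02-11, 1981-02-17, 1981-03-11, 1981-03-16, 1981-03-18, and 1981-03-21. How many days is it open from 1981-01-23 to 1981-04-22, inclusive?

58 working days

1981-01-23 is a Friday.
From 1981-01-23 to 1981-04-22 is 90 days inclusive.
90 = 7 × 12 + 6, so there are 12 full weeks plus 6 extra days.
Each full week contributes 5 weekdays (Mon–Fri): 12 × 5 = 60.
The 6 extra days are Friday, Saturday, Sunday, Monday, Tuesday, Wednesday — 4 of them qualify.
Total: 60 + 4 = 64.
Holidays: 1981-01-23 (Fri); 1981-02-07 (Sat); 1981-02-11 (Wed); 1981-02-17 (Tue); 1981-03-11 (Wed); 1981-03-16 (Mon); 1981-03-18 (Wed); 1981-03-21 (Sat).
6 of the 8 holidays fall on weekdays; the rest are weekends and were already excluded.
Business days: 64 − 6 = 58.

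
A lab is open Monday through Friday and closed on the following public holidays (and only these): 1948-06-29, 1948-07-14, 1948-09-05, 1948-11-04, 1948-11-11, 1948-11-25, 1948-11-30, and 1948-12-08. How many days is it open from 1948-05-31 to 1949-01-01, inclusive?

1948-05-31 is a Monday.
The range spans 216 days (inclusive of both endpoints).
216 = 7 × 30 + 6, so there are 30 full weeks plus 6 extra days.
Each full week contributes 5 weekdays (Mon–Fri): 30 × 5 = 150.
The 6 extra days are Monday, Tuesday, Wednesday, Thursday, Friday, Saturday — 5 of them qualify.
Total: 150 + 5 = 155.
Holidays: 1948-06-29 (Tue); 1948-07-14 (Wed); 1948-09-05 (Sun); 1948-11-04 (Thu); 1948-11-11 (Thu); 1948-11-25 (Thu); 1948-11-30 (Tue); 1948-12-08 (Wed).
7 of the 8 holidays fall on weekdays; the rest are weekends and were already excluded.
Business days: 155 − 7 = 148.

148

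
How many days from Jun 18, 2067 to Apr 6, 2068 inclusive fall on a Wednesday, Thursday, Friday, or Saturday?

168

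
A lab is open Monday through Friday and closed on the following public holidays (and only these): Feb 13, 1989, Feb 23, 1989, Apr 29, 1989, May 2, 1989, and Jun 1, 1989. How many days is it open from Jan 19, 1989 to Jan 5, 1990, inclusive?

Jan 19, 1989 is a Thursday.
The range spans 352 days (inclusive of both endpoints).
352 = 7 × 50 + 2, so there are 50 full weeks plus 2 extra days.
Each full week contributes 5 weekdays (Mon–Fri): 50 × 5 = 250.
The 2 extra days are Thursday, Friday — 2 of them qualify.
Total: 250 + 2 = 252.
Holidays: Feb 13, 1989 (Mon); Feb 23, 1989 (Thu); Apr 29, 1989 (Sat); May 2, 1989 (Tue); Jun 1, 1989 (Thu).
4 of the 5 holidays fall on weekdays; the rest are weekends and were already excluded.
Business days: 252 − 4 = 248.

248 working days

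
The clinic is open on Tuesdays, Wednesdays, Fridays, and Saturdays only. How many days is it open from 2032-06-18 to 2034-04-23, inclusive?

386

2032-06-18 is a Friday.
That's 675 days from start to end, counting both.
675 = 7 × 96 + 3, so there are 96 full weeks plus 3 extra days.
Each full week contributes 4 days from the set (Tue, Wed, Fri, Sat): 96 × 4 = 384.
The 3 extra days are Fri, Sat, Sun — 2 of them qualify.
Total: 384 + 2 = 386.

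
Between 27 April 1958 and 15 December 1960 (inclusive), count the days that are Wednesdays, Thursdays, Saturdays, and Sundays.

551

27 April 1958 is a Sunday.
That's 964 days from start to end, counting both.
964 = 7 × 137 + 5, so there are 137 full weeks plus 5 extra days.
Each full week contributes 4 days from the set (Wed, Thu, Sat, Sun): 137 × 4 = 548.
The 5 extra days are Sun, Mon, Tue, Wed, Thu — 3 of them qualify.
Total: 548 + 3 = 551.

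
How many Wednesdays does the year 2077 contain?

January 1, 2077 is a Friday.
From January 1, 2077 to December 31, 2077 is 365 days inclusive.
365 = 7 × 52 + 1, so there are 52 full weeks plus 1 extra day.
Each full week contributes one Wednesday: 52 so far.
The 1 extra day is Friday — none qualify.
Total: 52 + 0 = 52.

52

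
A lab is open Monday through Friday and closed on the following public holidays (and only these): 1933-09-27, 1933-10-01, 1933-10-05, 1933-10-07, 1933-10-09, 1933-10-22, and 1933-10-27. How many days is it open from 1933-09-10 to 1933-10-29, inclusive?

31 business days

1933-09-10 is a Sunday.
From 1933-09-10 to 1933-10-29 is 50 days inclusive.
50 = 7 × 7 + 1, so there are 7 full weeks plus 1 extra day.
Each full week contributes 5 weekdays (Mon–Fri): 7 × 5 = 35.
The 1 extra day is Sunday — none qualify.
Total: 35 + 0 = 35.
Holidays: 1933-09-27 (Wed); 1933-10-01 (Sun); 1933-10-05 (Thu); 1933-10-07 (Sat); 1933-10-09 (Mon); 1933-10-22 (Sun); 1933-10-27 (Fri).
4 of the 7 holidays fall on weekdays; the rest are weekends and were already excluded.
Business days: 35 − 4 = 31.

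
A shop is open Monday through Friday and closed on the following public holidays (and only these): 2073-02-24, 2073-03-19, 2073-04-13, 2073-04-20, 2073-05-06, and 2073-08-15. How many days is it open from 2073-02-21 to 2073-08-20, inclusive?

125

2073-02-21 is a Tuesday.
That's 181 days from start to end, counting both.
181 = 7 × 25 + 6, so there are 25 full weeks plus 6 extra days.
Each full week contributes 5 weekdays (Mon–Fri): 25 × 5 = 125.
The 6 extra days are Tue, Wed, Thu, Fri, Sat, Sun — 4 of them qualify.
Total: 125 + 4 = 129.
Holidays: 2073-02-24 (Fri); 2073-03-19 (Sun); 2073-04-13 (Thu); 2073-04-20 (Thu); 2073-05-06 (Sat); 2073-08-15 (Tue).
4 of the 6 holidays fall on weekdays; the rest are weekends and were already excluded.
Business days: 129 − 4 = 125.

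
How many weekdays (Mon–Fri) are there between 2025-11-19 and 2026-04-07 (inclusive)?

100

2025-11-19 is a Wednesday.
That's 140 days from start to end, counting both.
140 = 7 × 20, so the span is exactly 20 full weeks.
Each full week contributes 5 weekdays (Mon–Fri): 20 × 5 = 100.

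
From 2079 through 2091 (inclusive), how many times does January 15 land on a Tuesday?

1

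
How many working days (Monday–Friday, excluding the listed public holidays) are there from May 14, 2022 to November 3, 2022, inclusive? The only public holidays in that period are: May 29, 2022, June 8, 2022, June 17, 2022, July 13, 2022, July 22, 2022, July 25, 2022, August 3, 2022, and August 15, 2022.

May 14, 2022 is a Saturday.
The range spans 174 days (inclusive of both endpoints).
174 = 7 × 24 + 6, so there are 24 full weeks plus 6 extra days.
Each full week contributes 5 weekdays (Mon–Fri): 24 × 5 = 120.
The 6 extra days are Sat, Sun, Mon, Tue, Wed, Thu — 4 of them qualify.
Total: 120 + 4 = 124.
Holidays: May 29, 2022 (Sun); June 8, 2022 (Wed); June 17, 2022 (Fri); July 13, 2022 (Wed); July 22, 2022 (Fri); July 25, 2022 (Mon); August 3, 2022 (Wed); August 15, 2022 (Mon).
7 of the 8 holidays fall on weekdays; the rest are weekends and were already excluded.
Business days: 124 − 7 = 117.

117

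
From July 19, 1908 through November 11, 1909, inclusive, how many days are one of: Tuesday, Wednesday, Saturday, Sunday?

275

July 19, 1908 is a Sunday.
From July 19, 1908 to November 11, 1909 is 481 days inclusive.
481 = 7 × 68 + 5, so there are 68 full weeks plus 5 extra days.
Each full week contributes 4 days from the set (Tue, Wed, Sat, Sun): 68 × 4 = 272.
The 5 extra days are Sun, Mon, Tue, Wed, Thu — 3 of them qualify.
Total: 272 + 3 = 275.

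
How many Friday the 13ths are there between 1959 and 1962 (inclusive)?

8

Friday-the-13ths by year:
1959: Feb, Mar, Nov
1960: May
1961: Jan, Oct
1962: Apr, Jul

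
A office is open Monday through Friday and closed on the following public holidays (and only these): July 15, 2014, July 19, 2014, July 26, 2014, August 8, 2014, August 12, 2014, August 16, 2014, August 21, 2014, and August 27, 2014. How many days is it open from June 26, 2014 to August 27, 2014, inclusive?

June 26, 2014 is a Thursday.
That's 63 days from start to end, counting both.
63 = 7 × 9, so the span is exactly 9 full weeks.
Each full week contributes 5 weekdays (Mon–Fri): 9 × 5 = 45.
Holidays: July 15, 2014 (Tue); July 19, 2014 (Sat); July 26, 2014 (Sat); August 8, 2014 (Fri); August 12, 2014 (Tue); August 16, 2014 (Sat); August 21, 2014 (Thu); August 27, 2014 (Wed).
5 of the 8 holidays fall on weekdays; the rest are weekends and were already excluded.
Business days: 45 − 5 = 40.

40 working days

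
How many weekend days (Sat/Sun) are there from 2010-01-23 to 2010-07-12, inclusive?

2010-01-23 is a Saturday.
From 2010-01-23 to 2010-07-12 is 171 days inclusive.
171 = 7 × 24 + 3, so there are 24 full weeks plus 3 extra days.
Each full week contributes 2 weekend days (Sat, Sun): 24 × 2 = 48.
The 3 extra days are Sat, Sun, Mon — 2 of them qualify.
Total: 48 + 2 = 50.

50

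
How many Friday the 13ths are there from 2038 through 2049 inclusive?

21

Friday-the-13ths by year:
2038: Aug
2039: May
2040: Jan, Apr, Jul
2041: Sep, Dec
2042: Jun
2043: Feb, Mar, Nov
2044: May
2045: Jan, Oct
2046: Apr, Jul
2047: Sep, Dec
2048: Mar, Nov
2049: Aug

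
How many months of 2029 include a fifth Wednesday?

4

A month has five Wednesdays exactly when Wednesday falls within its first (length − 28) days.
Jan: 31 days, starts Mon → 5 of Mon, Tue, Wed ✓
Feb: 28 days, starts Thu → 5 of (none)
Mar: 31 days, starts Thu → 5 of Thu, Fri, Sat
Apr: 30 days, starts Sun → 5 of Sun, Mon
May: 31 days, starts Tue → 5 of Tue, Wed, Thu ✓
Jun: 30 days, starts Fri → 5 of Fri, Sat
Jul: 31 days, starts Sun → 5 of Sun, Mon, Tue
Aug: 31 days, starts Wed → 5 of Wed, Thu, Fri ✓
Sep: 30 days, starts Sat → 5 of Sat, Sun
Oct: 31 days, starts Mon → 5 of Mon, Tue, Wed ✓
Nov: 30 days, starts Thu → 5 of Thu, Fri
Dec: 31 days, starts Sat → 5 of Sat, Sun, Mon
Months with five Wednesdays: Jan, May, Aug, Oct.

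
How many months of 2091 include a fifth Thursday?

4

A month has five Thursdays exactly when Thursday falls within its first (length − 28) days.
Jan: 31 days, starts Mon → 5 of Mon, Tue, Wed
Feb: 28 days, starts Thu → 5 of (none)
Mar: 31 days, starts Thu → 5 of Thu, Fri, Sat ✓
Apr: 30 days, starts Sun → 5 of Sun, Mon
May: 31 days, starts Tue → 5 of Tue, Wed, Thu ✓
Jun: 30 days, starts Fri → 5 of Fri, Sat
Jul: 31 days, starts Sun → 5 of Sun, Mon, Tue
Aug: 31 days, starts Wed → 5 of Wed, Thu, Fri ✓
Sep: 30 days, starts Sat → 5 of Sat, Sun
Oct: 31 days, starts Mon → 5 of Mon, Tue, Wed
Nov: 30 days, starts Thu → 5 of Thu, Fri ✓
Dec: 31 days, starts Sat → 5 of Sat, Sun, Mon
Months with five Thursdays: Mar, May, Aug, Nov.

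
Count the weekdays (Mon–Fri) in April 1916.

20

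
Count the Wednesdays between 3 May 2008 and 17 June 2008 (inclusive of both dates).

3 May 2008 is a Saturday.
That's 46 days from start to end, counting both.
46 = 7 × 6 + 4, so there are 6 full weeks plus 4 extra days.
Each full week contributes one Wednesday: 6 so far.
The 4 extra days are Sat, Sun, Mon, Tue — none qualify.
Total: 6 + 0 = 6.

6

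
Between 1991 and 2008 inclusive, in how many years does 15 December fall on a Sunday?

3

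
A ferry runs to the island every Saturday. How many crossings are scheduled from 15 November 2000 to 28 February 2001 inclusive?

15 November 2000 is a Wednesday.
That's 106 days from start to end, counting both.
106 = 7 × 15 + 1, so there are 15 full weeks plus 1 extra day.
Each full week contributes one Saturday: 15 so far.
The 1 extra day is Wednesday — none qualify.
Total: 15 + 0 = 15.

15 Saturdays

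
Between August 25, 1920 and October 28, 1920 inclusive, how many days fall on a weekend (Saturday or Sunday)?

August 25, 1920 is a Wednesday.
From August 25, 1920 to October 28, 1920 is 65 days inclusive.
65 = 7 × 9 + 2, so there are 9 full weeks plus 2 extra days.
Each full week contributes 2 weekend days (Sat, Sun): 9 × 2 = 18.
The 2 extra days are Wednesday, Thursday — none qualify.
Total: 18 + 0 = 18.

18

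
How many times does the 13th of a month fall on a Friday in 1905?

2

The 13th falls on a Friday when the month's 13th has weekday Fri.
Jan 13 is Fri ✓; Feb 13 is Mon; Mar 13 is Mon; Apr 13 is Thu; May 13 is Sat; Jun 13 is Tue; Jul 13 is Thu; Aug 13 is Sun; Sep 13 is Wed; Oct 13 is Fri ✓; Nov 13 is Mon; Dec 13 is Wed.
Friday the 13ths: Jan, Oct.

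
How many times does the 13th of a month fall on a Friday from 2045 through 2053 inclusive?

Friday-the-13ths by year:
2045: Jan, Oct
2046: Apr, Jul
2047: Sep, Dec
2048: Mar, Nov
2049: Aug
2050: May
2051: Jan, Oct
2052: Sep, Dec
2053: Jun

15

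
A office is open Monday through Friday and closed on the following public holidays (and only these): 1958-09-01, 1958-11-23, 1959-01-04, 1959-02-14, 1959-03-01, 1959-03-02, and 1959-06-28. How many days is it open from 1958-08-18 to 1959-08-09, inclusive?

253 working days

1958-08-18 is a Monday.
From 1958-08-18 to 1959-08-09 is 357 days inclusive.
357 = 7 × 51, so the span is exactly 51 full weeks.
Each full week contributes 5 weekdays (Mon–Fri): 51 × 5 = 255.
Holidays: 1958-09-01 (Mon); 1958-11-23 (Sun); 1959-01-04 (Sun); 1959-02-14 (Sat); 1959-03-01 (Sun); 1959-03-02 (Mon); 1959-06-28 (Sun).
2 of the 7 holidays fall on weekdays; the rest are weekends and were already excluded.
Business days: 255 − 2 = 253.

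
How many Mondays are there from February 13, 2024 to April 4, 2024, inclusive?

7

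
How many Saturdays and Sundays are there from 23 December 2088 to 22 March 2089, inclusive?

26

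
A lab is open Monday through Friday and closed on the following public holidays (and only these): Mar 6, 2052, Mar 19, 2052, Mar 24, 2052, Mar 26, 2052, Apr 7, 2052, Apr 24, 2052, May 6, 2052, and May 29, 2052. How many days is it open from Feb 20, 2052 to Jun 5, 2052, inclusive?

71

Feb 20, 2052 is a Tuesday.
From Feb 20, 2052 to Jun 5, 2052 is 107 days inclusive.
107 = 7 × 15 + 2, so there are 15 full weeks plus 2 extra days.
Each full week contributes 5 weekdays (Mon–Fri): 15 × 5 = 75.
The 2 extra days are Tuesday, Wednesday — 2 of them qualify.
Total: 75 + 2 = 77.
Holidays: Mar 6, 2052 (Wed); Mar 19, 2052 (Tue); Mar 24, 2052 (Sun); Mar 26, 2052 (Tue); Apr 7, 2052 (Sun); Apr 24, 2052 (Wed); May 6, 2052 (Mon); May 29, 2052 (Wed).
6 of the 8 holidays fall on weekdays; the rest are weekends and were already excluded.
Business days: 77 − 6 = 71.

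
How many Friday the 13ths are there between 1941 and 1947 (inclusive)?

11

Friday-the-13ths by year:
1941: Jun
1942: Feb, Mar, Nov
1943: Aug
1944: Oct
1945: Apr, Jul
1946: Sep, Dec
1947: Jun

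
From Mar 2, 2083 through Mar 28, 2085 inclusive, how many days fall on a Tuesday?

109 Tuesdays

Mar 2, 2083 is a Tuesday.
From Mar 2, 2083 to Mar 28, 2085 is 758 days inclusive.
758 = 7 × 108 + 2, so there are 108 full weeks plus 2 extra days.
Each full week contributes one Tuesday: 108 so far.
The 2 extra days are Tuesday, Wednesday — 1 of them qualifies.
Total: 108 + 1 = 109.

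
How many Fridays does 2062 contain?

52

1 January 2062 is a Sunday.
From 1 January 2062 to 31 December 2062 is 365 days inclusive.
365 = 7 × 52 + 1, so there are 52 full weeks plus 1 extra day.
Each full week contributes one Friday: 52 so far.
The 1 extra day is Sun — none qualify.
Total: 52 + 0 = 52.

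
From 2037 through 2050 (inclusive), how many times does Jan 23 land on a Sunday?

2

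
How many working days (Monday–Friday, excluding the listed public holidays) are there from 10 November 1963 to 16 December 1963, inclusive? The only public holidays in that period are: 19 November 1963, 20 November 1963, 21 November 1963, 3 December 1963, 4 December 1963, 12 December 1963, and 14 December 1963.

20

10 November 1963 is a Sunday.
That's 37 days from start to end, counting both.
37 = 7 × 5 + 2, so there are 5 full weeks plus 2 extra days.
Each full week contributes 5 weekdays (Mon–Fri): 5 × 5 = 25.
The 2 extra days are Sun, Mon — 1 of them qualifies.
Total: 25 + 1 = 26.
Holidays: 19 November 1963 (Tue); 20 November 1963 (Wed); 21 November 1963 (Thu); 3 December 1963 (Tue); 4 December 1963 (Wed); 12 December 1963 (Thu); 14 December 1963 (Sat).
6 of the 7 holidays fall on weekdays; the rest are weekends and were already excluded.
Business days: 26 − 6 = 20.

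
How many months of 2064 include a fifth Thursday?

A month has five Thursdays exactly when Thursday falls within its first (length − 28) days.
Jan: 31 days, starts Tue → 5 of Tue, Wed, Thu ✓
Feb: 29 days, starts Fri → 5 of Fri
Mar: 31 days, starts Sat → 5 of Sat, Sun, Mon
Apr: 30 days, starts Tue → 5 of Tue, Wed
May: 31 days, starts Thu → 5 of Thu, Fri, Sat ✓
Jun: 30 days, starts Sun → 5 of Sun, Mon
Jul: 31 days, starts Tue → 5 of Tue, Wed, Thu ✓
Aug: 31 days, starts Fri → 5 of Fri, Sat, Sun
Sep: 30 days, starts Mon → 5 of Mon, Tue
Oct: 31 days, starts Wed → 5 of Wed, Thu, Fri ✓
Nov: 30 days, starts Sat → 5 of Sat, Sun
Dec: 31 days, starts Mon → 5 of Mon, Tue, Wed
Months with five Thursdays: Jan, May, Jul, Oct.

4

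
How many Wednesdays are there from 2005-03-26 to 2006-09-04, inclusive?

2005-03-26 is a Saturday.
That's 528 days from start to end, counting both.
528 = 7 × 75 + 3, so there are 75 full weeks plus 3 extra days.
Each full week contributes one Wednesday: 75 so far.
The 3 extra days are Sat, Sun, Mon — none qualify.
Total: 75 + 0 = 75.

75 Wednesdays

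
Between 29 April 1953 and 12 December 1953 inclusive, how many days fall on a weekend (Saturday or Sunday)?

29 April 1953 is a Wednesday.
From 29 April 1953 to 12 December 1953 is 228 days inclusive.
228 = 7 × 32 + 4, so there are 32 full weeks plus 4 extra days.
Each full week contributes 2 weekend days (Sat, Sun): 32 × 2 = 64.
The 4 extra days are Wednesday, Thursday, Friday, Saturday — 1 of them qualifies.
Total: 64 + 1 = 65.

65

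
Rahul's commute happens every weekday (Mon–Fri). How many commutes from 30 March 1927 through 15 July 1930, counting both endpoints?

30 March 1927 is a Wednesday.
That's 1204 days from start to end, counting both.
1204 = 7 × 172, so the span is exactly 172 full weeks.
Each full week contributes 5 weekdays (Mon–Fri): 172 × 5 = 860.
Total: 860.

860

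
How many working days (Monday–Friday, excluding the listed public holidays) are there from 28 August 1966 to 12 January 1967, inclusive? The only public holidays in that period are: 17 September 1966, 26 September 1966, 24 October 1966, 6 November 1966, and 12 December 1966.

96 working days

28 August 1966 is a Sunday.
The range spans 138 days (inclusive of both endpoints).
138 = 7 × 19 + 5, so there are 19 full weeks plus 5 extra days.
Each full week contributes 5 weekdays (Mon–Fri): 19 × 5 = 95.
The 5 extra days are Sun, Mon, Tue, Wed, Thu — 4 of them qualify.
Total: 95 + 4 = 99.
Holidays: 17 September 1966 (Sat); 26 September 1966 (Mon); 24 October 1966 (Mon); 6 November 1966 (Sun); 12 December 1966 (Mon).
3 of the 5 holidays fall on weekdays; the rest are weekends and were already excluded.
Business days: 99 − 3 = 96.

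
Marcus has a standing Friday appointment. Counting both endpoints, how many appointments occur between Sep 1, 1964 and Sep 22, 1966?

107

Sep 1, 1964 is a Tuesday.
From Sep 1, 1964 to Sep 22, 1966 is 752 days inclusive.
752 = 7 × 107 + 3, so there are 107 full weeks plus 3 extra days.
Each full week contributes one Friday: 107 so far.
The 3 extra days are Tue, Wed, Thu — none qualify.
Total: 107 + 0 = 107.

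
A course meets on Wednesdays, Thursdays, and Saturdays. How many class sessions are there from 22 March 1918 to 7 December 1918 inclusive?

22 March 1918 is a Friday.
That's 261 days from start to end, counting both.
261 = 7 × 37 + 2, so there are 37 full weeks plus 2 extra days.
Each full week contributes 3 days from the set (Wed, Thu, Sat): 37 × 3 = 111.
The 2 extra days are Friday, Saturday — 1 of them qualifies.
Total: 111 + 1 = 112.

112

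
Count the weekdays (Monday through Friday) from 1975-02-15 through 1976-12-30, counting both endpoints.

489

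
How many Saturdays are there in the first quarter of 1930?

13

January 1, 1930 is a Wednesday.
That's 90 days from start to end, counting both.
90 = 7 × 12 + 6, so there are 12 full weeks plus 6 extra days.
Each full week contributes one Saturday: 12 so far.
The 6 extra days are Wednesday, Thursday, Friday, Saturday, Sunday, Monday — 1 of them qualifies.
Total: 12 + 1 = 13.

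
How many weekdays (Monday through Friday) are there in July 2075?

23

1 July 2075 is a Monday.
The range spans 31 days (inclusive of both endpoints).
31 = 7 × 4 + 3, so there are 4 full weeks plus 3 extra days.
Each full week contributes 5 weekdays (Mon–Fri): 4 × 5 = 20.
The 3 extra days are Mon, Tue, Wed — 3 of them qualify.
Total: 20 + 3 = 23.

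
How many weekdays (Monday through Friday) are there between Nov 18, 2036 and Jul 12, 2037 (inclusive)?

Nov 18, 2036 is a Tuesday.
From Nov 18, 2036 to Jul 12, 2037 is 237 days inclusive.
237 = 7 × 33 + 6, so there are 33 full weeks plus 6 extra days.
Each full week contributes 5 weekdays (Mon–Fri): 33 × 5 = 165.
The 6 extra days are Tuesday, Wednesday, Thursday, Friday, Saturday, Sunday — 4 of them qualify.
Total: 165 + 4 = 169.

169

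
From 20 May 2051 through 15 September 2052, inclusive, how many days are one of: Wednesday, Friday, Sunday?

208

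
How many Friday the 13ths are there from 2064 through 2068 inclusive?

9

Friday-the-13ths by year:
2064: Jun
2065: Feb, Mar, Nov
2066: Aug
2067: May
2068: Jan, Apr, Jul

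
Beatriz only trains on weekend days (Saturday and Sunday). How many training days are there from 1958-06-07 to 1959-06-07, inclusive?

106

1958-06-07 is a Saturday.
From 1958-06-07 to 1959-06-07 is 366 days inclusive.
366 = 7 × 52 + 2, so there are 52 full weeks plus 2 extra days.
Each full week contributes 2 weekend days (Sat, Sun): 52 × 2 = 104.
The 2 extra days are Sat, Sun — 2 of them qualify.
Total: 104 + 2 = 106.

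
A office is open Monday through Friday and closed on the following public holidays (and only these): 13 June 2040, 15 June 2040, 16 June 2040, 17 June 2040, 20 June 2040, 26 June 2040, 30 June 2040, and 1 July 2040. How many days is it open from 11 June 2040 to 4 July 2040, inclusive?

14

11 June 2040 is a Monday.
That's 24 days from start to end, counting both.
24 = 7 × 3 + 3, so there are 3 full weeks plus 3 extra days.
Each full week contributes 5 weekdays (Mon–Fri): 3 × 5 = 15.
The 3 extra days are Mon, Tue, Wed — 3 of them qualify.
Total: 15 + 3 = 18.
Holidays: 13 June 2040 (Wed); 15 June 2040 (Fri); 16 June 2040 (Sat); 17 June 2040 (Sun); 20 June 2040 (Wed); 26 June 2040 (Tue); 30 June 2040 (Sat); 1 July 2040 (Sun).
4 of the 8 holidays fall on weekdays; the rest are weekends and were already excluded.
Business days: 18 − 4 = 14.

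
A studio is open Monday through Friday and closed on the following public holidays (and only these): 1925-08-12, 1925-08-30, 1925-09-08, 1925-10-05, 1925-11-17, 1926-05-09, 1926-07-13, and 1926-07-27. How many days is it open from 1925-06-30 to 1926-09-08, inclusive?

1925-06-30 is a Tuesday.
The range spans 436 days (inclusive of both endpoints).
436 = 7 × 62 + 2, so there are 62 full weeks plus 2 extra days.
Each full week contributes 5 weekdays (Mon–Fri): 62 × 5 = 310.
The 2 extra days are Tuesday, Wednesday — 2 of them qualify.
Total: 310 + 2 = 312.
Holidays: 1925-08-12 (Wed); 1925-08-30 (Sun); 1925-09-08 (Tue); 1925-10-05 (Mon); 1925-11-17 (Tue); 1926-05-09 (Sun); 1926-07-13 (Tue); 1926-07-27 (Tue).
6 of the 8 holidays fall on weekdays; the rest are weekends and were already excluded.
Business days: 312 − 6 = 306.

306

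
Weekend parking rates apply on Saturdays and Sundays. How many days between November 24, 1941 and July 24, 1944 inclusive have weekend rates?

November 24, 1941 is a Monday.
The range spans 974 days (inclusive of both endpoints).
974 = 7 × 139 + 1, so there are 139 full weeks plus 1 extra day.
Each full week contributes 2 weekend days (Sat, Sun): 139 × 2 = 278.
The 1 extra day is Mon — none qualify.
Total: 278 + 0 = 278.

278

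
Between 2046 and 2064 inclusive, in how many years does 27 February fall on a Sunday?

Day of week of February 27 in each year:
2046: Tue, 2047: Wed, 2048: Thu, 2049: Sat, 2050: Sun ✓, 2051: Mon, 2052: Tue, 2053: Thu, 2054: Fri, 2055: Sat, 2056: Sun ✓, 2057: Tue, 2058: Wed, 2059: Thu, 2060: Fri, 2061: Sun ✓, 2062: Mon, 2063: Tue, 2064: Wed
Sundays: 2050, 2056, 2061.

3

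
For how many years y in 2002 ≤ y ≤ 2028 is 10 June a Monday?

Day of week of June 10 in each year:
2002: Mon ✓, 2003: Tue, 2004: Thu, 2005: Fri, 2006: Sat, 2007: Sun, 2008: Tue, 2009: Wed, 2010: Thu, 2011: Fri, 2012: Sun, 2013: Mon ✓, 2014: Tue, 2015: Wed, 2016: Fri, 2017: Sat, 2018: Sun, 2019: Mon ✓, 2020: Wed, 2021: Thu, 2022: Fri, 2023: Sat, 2024: Mon ✓, 2025: Tue, 2026: Wed, 2027: Thu, 2028: Sat
Mondays: 2002, 2013, 2019, 2024.

4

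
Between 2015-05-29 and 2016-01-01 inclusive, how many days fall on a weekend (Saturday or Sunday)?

2015-05-29 is a Friday.
The range spans 218 days (inclusive of both endpoints).
218 = 7 × 31 + 1, so there are 31 full weeks plus 1 extra day.
Each full week contributes 2 weekend days (Sat, Sun): 31 × 2 = 62.
The 1 extra day is Fri — none qualify.
Total: 62 + 0 = 62.

62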